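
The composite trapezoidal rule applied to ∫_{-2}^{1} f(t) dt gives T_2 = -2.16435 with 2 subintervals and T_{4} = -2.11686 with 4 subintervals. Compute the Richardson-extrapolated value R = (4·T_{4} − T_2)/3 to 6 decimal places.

-2.101030

R = (4·T_{4} − T_2) / 3 = (4·(-2.11686) − (-2.16435))/3 = (-6.30309)/3 = -2.101030.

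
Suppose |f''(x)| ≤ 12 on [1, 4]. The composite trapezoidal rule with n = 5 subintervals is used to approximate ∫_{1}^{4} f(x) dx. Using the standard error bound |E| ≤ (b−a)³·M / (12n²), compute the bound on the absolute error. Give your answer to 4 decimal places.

1.0800

|E| ≤ (3)³·12 / (12·5²) = 324/300 = 1.0800.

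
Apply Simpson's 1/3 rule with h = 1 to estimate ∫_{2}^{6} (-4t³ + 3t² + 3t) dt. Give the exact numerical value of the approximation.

h = (6 − 2)/4 = 1.
Nodes t₀,…,t₄ = 2, 3, 4, 5, 6.
f(t) = -4t³ + 3t² + 3t: f₀=-14, f₁=-72, f₂=-196, f₃=-410, f₄=-738.
(h/3)·[f₀ + 4f₁ + 2f₂ + 4f₃ + f₄] = 0.333333·(-3072) = -1024.

-1024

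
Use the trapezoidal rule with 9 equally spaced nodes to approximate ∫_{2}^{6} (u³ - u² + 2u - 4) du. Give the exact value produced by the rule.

268.5

h = (6 − 2)/8 = 0.5.
Nodes u₀,…,u₈ = 2, 2.5, 3, 3.5, 4, 4.5, 5, 5.5, 6.
f(u) = u³ - u² + 2u - 4: f₀=4, f₁=10.375, f₂=20, f₃=33.625, f₄=52, f₅=75.875, f₆=106, f₇=143.125, f₈=188.
(h/2)·[f₀ + 2f₁ + 2f₂ + 2f₃ + 2f₄ + 2f₅ + 2f₆ + 2f₇ + f₈] = 0.25·(1074) = 268.5.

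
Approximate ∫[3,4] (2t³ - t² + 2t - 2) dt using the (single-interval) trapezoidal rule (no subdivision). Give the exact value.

T = (b−a)/2 · [f(3) + f(4)] = 0.5·[49 + 118] = 83.5.

83.5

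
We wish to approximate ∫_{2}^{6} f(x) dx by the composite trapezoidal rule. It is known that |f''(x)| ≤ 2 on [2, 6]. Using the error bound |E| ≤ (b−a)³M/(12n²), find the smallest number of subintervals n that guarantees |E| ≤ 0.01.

33

Need 128/(12n²) ≤ 0.01.
n² ≥ 128/(12·0.01) = 1066.67 ⇒ n ≥ 32.6599, so the smallest n is 33.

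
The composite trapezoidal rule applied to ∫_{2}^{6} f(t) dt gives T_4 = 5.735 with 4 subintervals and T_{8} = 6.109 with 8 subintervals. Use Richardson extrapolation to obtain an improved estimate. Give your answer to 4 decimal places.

6.2337

R = (4·T_{8} − T_4) / 3 = (4·6.109 − 5.735)/3 = (18.701)/3 = 6.2337.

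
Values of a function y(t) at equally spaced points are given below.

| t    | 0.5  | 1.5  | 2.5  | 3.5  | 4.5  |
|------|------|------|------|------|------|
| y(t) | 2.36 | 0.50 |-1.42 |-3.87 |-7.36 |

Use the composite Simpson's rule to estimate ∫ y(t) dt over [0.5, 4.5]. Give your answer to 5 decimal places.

-7.10667

h = 1, n = 4.
(h/3)·[y₀ + 4y₁ + 2y₂ + 4y₃ + y₄] = 0.333333·(-21.32) = -7.10667.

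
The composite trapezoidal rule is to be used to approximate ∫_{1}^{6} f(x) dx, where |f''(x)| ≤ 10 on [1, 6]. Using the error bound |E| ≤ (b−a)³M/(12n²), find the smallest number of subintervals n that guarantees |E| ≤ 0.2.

23

Need 1250/(12n²) ≤ 0.2.
n² ≥ 1250/(12·0.2) = 520.833 ⇒ n ≥ 22.8218, so the smallest n is 23.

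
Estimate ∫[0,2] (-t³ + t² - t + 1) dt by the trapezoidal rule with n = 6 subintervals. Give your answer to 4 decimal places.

-1.4074

h = (2 − 0)/6 = 0.333333.
Nodes t₀,…,t₆ = 0, 0.333333, 0.666667, 1, 1.333333, 1.666667, 2.
f(t) = -t³ + t² - t + 1: f₀=1, f₁=0.740741, f₂=0.481481, f₃=0, f₄=-0.925926, f₅=-2.518519, f₆=-5.
(h/2)·[f₀ + 2f₁ + 2f₂ + 2f₃ + 2f₄ + 2f₅ + f₆] = 0.166667·(-8.444444) = -1.4074.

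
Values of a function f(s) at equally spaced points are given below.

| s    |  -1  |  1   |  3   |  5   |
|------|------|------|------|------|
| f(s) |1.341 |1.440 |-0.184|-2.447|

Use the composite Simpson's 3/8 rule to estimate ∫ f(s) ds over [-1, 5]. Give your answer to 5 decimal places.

1.99650

h = 2, n = 3.
(3h/8)·[y₀ + 3y₁ + 3y₂ + y₃] = 0.75·(2.662) = 1.99650.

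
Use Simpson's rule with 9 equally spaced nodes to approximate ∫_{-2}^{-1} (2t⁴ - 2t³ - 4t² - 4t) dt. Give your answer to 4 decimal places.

16.5667

h = (-1 − (-2))/8 = 0.125.
Nodes t₀,…,t₈ = -2, -1.875, -1.75, -1.625, -1.5, -1.375, -1.25, -1.125, -1.
f(t) = 2t⁴ - 2t³ - 4t² - 4t: f₀=40, f₁=31.34033203125, f₂=24.2265625, f₃=18.46533203125, f₄=13.875, f₅=10.28564453125, f₆=7.5390625, f₇=5.48876953125, f₈=4.
(h/3)·[f₀ + 4f₁ + 2f₂ + 4f₃ + 2f₄ + 4f₅ + 2f₆ + 4f₇ + f₈] = 0.041667·(397.6015625) = 16.5667.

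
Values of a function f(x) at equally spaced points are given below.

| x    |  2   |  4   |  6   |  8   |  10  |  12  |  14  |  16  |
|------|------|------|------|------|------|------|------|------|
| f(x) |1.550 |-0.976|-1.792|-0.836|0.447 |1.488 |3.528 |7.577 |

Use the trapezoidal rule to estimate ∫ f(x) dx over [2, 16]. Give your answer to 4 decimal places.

12.8450

h = 2, n = 7.
(h/2)·[y₀ + 2y₁ + 2y₂ + 2y₃ + 2y₄ + 2y₅ + 2y₆ + y₇] = 1·(12.845) = 12.8450.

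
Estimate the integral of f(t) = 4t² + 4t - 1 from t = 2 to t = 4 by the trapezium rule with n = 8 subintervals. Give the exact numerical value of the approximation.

96.75

h = (4 − 2)/8 = 0.25.
Nodes t₀,…,t₈ = 2, 2.25, 2.5, 2.75, 3, 3.25, 3.5, 3.75, 4.
f(t) = 4t² + 4t - 1: f₀=23, f₁=28.25, f₂=34, f₃=40.25, f₄=47, f₅=54.25, f₆=62, f₇=70.25, f₈=79.
(h/2)·[f₀ + 2f₁ + 2f₂ + 2f₃ + 2f₄ + 2f₅ + 2f₆ + 2f₇ + f₈] = 0.125·(774) = 96.75.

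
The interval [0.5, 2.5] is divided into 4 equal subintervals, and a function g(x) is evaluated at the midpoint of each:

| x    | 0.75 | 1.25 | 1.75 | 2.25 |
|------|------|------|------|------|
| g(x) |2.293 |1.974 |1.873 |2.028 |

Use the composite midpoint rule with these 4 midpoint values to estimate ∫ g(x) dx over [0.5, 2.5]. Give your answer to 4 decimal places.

h = 0.5, n = 4.
h·[y(m₁) + y(m₂) + y(m₃) + y(m₄)] = 0.5·(8.168) = 4.0840.

4.0840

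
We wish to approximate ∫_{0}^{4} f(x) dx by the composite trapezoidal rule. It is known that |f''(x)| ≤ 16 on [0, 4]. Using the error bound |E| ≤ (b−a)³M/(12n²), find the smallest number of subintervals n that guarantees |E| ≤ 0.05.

42

Need 1024/(12n²) ≤ 0.05.
n² ≥ 1024/(12·0.05) = 1706.67 ⇒ n ≥ 41.3118, so the smallest n is 42.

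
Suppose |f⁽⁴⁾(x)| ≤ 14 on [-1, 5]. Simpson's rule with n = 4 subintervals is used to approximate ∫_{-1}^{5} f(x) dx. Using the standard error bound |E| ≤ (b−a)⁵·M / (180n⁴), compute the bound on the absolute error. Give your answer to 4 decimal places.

2.3625

|E| ≤ (6)⁵·14 / (180·4⁴) = 108864/46080 = 2.3625.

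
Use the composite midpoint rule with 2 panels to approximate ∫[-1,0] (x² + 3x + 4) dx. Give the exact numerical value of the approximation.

2.8125

h = (0 − (-1))/2 = 0.5.
Midpoints m₁,…,m₂ = -0.75, -0.25.
f(m₁)=2.3125, f(m₂)=3.3125.
h·[f(m₁) + f(m₂)] = 0.5·(5.625) = 2.8125.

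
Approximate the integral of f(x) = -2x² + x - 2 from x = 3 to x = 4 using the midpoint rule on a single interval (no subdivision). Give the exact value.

-23

M = (b−a)·f(3.5) = 1·(-23) = -23.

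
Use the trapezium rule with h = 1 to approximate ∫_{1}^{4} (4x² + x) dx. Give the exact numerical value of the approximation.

93.5

h = (4 − 1)/3 = 1.
Nodes x₀,…,x₃ = 1, 2, 3, 4.
f(x) = 4x² + x: f₀=5, f₁=18, f₂=39, f₃=68.
(h/2)·[f₀ + 2f₁ + 2f₂ + f₃] = 0.5·(187) = 93.5.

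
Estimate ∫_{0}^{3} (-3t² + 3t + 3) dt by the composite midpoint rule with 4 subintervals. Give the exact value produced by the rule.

-4.078125

h = (3 − 0)/4 = 0.75.
Midpoints m₁,…,m₄ = 0.375, 1.125, 1.875, 2.625.
f(m₁)=3.703125, f(m₂)=2.578125, f(m₃)=-1.921875, f(m₄)=-9.796875.
h·[f(m₁) + f(m₂) + f(m₃) + f(m₄)] = 0.75·(-5.4375) = -4.078125.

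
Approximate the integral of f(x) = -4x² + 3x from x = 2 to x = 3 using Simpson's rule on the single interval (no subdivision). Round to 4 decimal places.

S = (b−a)/6 · [f(2) + 4f(2.5) + f(3)] = 0.166667·[(-10) + 4·(-17.5) + (-27)] = -17.8333.

-17.8333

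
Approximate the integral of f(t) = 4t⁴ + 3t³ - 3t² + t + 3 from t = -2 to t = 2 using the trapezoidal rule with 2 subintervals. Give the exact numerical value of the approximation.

116

h = (2 − (-2))/2 = 2.
Nodes t₀,…,t₂ = -2, 0, 2.
f(t) = 4t⁴ + 3t³ - 3t² + t + 3: f₀=29, f₁=3, f₂=81.
(h/2)·[f₀ + 2f₁ + f₂] = 1·(116) = 116.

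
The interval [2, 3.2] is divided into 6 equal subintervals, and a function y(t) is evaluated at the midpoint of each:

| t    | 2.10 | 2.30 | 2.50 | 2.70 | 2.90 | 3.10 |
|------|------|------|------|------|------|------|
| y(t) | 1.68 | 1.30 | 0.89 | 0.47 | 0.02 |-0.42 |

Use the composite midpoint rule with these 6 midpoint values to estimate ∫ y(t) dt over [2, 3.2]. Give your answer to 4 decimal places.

h = 0.2, n = 6.
h·[y(m₁) + y(m₂) + y(m₃) + y(m₄) + y(m₅) + y(m₆)] = 0.2·(3.94) = 0.7880.

0.7880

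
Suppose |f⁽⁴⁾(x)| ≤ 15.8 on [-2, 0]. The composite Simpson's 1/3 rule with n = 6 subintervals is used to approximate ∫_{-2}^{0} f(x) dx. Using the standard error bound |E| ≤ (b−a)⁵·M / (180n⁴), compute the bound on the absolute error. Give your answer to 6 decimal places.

0.002167

|E| ≤ (2)⁵·15.8 / (180·6⁴) = 505.6/233280 = 0.002167.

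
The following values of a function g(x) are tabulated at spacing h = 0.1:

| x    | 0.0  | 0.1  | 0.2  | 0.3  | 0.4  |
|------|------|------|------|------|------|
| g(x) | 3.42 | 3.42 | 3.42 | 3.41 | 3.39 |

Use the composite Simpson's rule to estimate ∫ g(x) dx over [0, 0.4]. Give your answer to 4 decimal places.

h = 0.1, n = 4.
(h/3)·[y₀ + 4y₁ + 2y₂ + 4y₃ + y₄] = 0.033333·(40.97) = 1.3657.

1.3657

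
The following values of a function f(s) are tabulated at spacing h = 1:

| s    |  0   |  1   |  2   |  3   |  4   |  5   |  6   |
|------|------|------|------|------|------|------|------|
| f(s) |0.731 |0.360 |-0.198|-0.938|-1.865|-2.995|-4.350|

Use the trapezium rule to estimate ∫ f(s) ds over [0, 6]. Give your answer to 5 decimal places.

h = 1, n = 6.
(h/2)·[y₀ + 2y₁ + 2y₂ + 2y₃ + 2y₄ + 2y₅ + y₆] = 0.5·(-14.891) = -7.44550.

-7.44550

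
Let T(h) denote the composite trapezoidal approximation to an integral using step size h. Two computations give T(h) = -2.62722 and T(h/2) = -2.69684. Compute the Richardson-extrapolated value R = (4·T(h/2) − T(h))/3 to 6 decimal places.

-2.720047

R = (4·T(h/2) − T(h)) / 3 = (4·(-2.69684) − (-2.62722))/3 = (-8.16014)/3 = -2.720047.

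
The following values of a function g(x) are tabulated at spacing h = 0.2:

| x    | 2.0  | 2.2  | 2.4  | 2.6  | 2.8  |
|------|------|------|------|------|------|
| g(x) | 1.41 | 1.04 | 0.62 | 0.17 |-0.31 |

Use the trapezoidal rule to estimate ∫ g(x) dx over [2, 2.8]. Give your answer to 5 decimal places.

0.47600

h = 0.2, n = 4.
(h/2)·[y₀ + 2y₁ + 2y₂ + 2y₃ + y₄] = 0.1·(4.76) = 0.47600.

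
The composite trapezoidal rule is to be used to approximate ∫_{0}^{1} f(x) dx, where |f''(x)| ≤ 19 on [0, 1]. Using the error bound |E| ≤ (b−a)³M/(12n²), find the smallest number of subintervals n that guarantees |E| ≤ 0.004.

Need 19/(12n²) ≤ 0.004.
n² ≥ 19/(12·0.004) = 395.833 ⇒ n ≥ 19.8956, so the smallest n is 20.

20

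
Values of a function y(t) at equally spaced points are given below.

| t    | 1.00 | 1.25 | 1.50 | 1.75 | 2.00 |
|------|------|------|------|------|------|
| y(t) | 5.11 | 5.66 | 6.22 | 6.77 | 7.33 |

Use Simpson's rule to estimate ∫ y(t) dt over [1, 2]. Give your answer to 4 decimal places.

6.2167

h = 0.25, n = 4.
(h/3)·[y₀ + 4y₁ + 2y₂ + 4y₃ + y₄] = 0.083333·(74.60) = 6.2167.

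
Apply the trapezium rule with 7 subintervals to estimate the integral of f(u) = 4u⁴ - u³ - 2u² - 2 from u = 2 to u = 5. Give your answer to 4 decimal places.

2265.6416

h = (5 − 2)/7 = 0.428571.
Nodes u₀,…,u₇ = 2, 2.428571, 2.857143, 3.285714, 3.714286, 4.142857, 4.571429, 5.
f(u) = 4u⁴ - u³ - 2u² - 2: f₀=46, f₁=111.024157, f₂=224.905456, f₃=407.143274, f₄=680.475635, f₅=1070.879217, f₆=1607.569346, f₇=2323.
(h/2)·[f₀ + 2f₁ + 2f₂ + 2f₃ + 2f₄ + 2f₅ + 2f₆ + f₇] = 0.214286·(10572.994169) = 2265.6416.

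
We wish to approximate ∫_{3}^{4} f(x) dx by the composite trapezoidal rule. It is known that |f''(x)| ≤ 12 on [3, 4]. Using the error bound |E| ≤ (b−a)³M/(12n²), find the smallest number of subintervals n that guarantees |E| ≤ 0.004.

Need 12/(12n²) ≤ 0.004.
n² ≥ 12/(12·0.004) = 250 ⇒ n ≥ 15.8114, so the smallest n is 16.

16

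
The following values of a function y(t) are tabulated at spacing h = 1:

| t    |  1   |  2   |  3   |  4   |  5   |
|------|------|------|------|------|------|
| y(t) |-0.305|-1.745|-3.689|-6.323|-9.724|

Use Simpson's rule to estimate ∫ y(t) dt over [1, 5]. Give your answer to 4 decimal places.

-16.5597

h = 1, n = 4.
(h/3)·[y₀ + 4y₁ + 2y₂ + 4y₃ + y₄] = 0.333333·(-49.679) = -16.5597.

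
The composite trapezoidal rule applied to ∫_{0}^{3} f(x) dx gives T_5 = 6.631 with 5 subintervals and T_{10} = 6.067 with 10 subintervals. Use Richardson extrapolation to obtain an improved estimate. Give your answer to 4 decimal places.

5.8790

R = (4·T_{10} − T_5) / 3 = (4·6.067 − 6.631)/3 = (17.637)/3 = 5.8790.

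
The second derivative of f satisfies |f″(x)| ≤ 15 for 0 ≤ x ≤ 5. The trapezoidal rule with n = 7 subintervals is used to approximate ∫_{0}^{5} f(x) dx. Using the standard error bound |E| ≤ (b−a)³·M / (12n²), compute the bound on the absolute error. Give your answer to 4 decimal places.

|E| ≤ (5)³·15 / (12·7²) = 1875/588 = 3.1888.

3.1888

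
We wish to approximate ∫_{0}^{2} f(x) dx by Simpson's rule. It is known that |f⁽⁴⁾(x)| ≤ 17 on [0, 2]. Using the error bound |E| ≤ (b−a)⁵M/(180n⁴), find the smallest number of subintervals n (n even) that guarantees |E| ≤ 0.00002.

Need 544/(180n⁴) ≤ 0.00002.
n⁴ ≥ 544/(180·0.00002) = 151111 ⇒ n ≥ 19.7162, so the smallest even n is 20. (n must be even for Simpson's rule.)

20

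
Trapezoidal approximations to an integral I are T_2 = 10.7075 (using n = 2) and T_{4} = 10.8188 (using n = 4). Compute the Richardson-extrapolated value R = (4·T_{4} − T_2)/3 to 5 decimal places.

10.85590

R = (4·T_{4} − T_2) / 3 = (4·10.8188 − 10.7075)/3 = (32.5677)/3 = 10.85590.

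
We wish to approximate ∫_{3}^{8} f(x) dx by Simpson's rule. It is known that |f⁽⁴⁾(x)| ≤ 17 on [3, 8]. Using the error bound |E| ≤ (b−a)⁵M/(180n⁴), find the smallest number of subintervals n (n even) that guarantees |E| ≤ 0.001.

24

Need 53125/(180n⁴) ≤ 0.001.
n⁴ ≥ 53125/(180·0.001) = 295139 ⇒ n ≥ 23.3081, so the smallest even n is 24. (n must be even for Simpson's rule.)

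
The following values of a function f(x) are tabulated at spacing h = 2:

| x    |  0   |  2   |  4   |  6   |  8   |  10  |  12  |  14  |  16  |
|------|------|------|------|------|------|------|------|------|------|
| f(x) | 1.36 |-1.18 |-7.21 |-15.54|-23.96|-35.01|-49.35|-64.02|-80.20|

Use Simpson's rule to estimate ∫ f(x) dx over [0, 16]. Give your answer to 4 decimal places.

h = 2, n = 8.
(h/3)·[y₀ + 4y₁ + 2y₂ + 4y₃ + 2y₄ + 4y₅ + 2y₆ + 4y₇ + y₈] = 0.666667·(-702.88) = -468.5867.

-468.5867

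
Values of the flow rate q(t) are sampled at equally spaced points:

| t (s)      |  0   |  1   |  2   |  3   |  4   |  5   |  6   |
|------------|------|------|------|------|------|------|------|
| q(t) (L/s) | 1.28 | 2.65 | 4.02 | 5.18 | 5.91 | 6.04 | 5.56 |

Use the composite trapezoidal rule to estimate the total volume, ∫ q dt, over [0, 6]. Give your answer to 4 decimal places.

h = 1, n = 6.
(h/2)·[y₀ + 2y₁ + 2y₂ + 2y₃ + 2y₄ + 2y₅ + y₆] = 0.5·(54.44) = 27.2200.

27.2200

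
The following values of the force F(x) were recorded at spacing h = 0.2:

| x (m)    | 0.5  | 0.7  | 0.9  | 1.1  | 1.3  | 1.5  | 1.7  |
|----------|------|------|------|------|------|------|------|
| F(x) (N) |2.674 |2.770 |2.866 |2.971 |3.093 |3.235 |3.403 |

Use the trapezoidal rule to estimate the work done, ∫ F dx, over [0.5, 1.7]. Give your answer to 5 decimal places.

h = 0.2, n = 6.
(h/2)·[y₀ + 2y₁ + 2y₂ + 2y₃ + 2y₄ + 2y₅ + y₆] = 0.1·(35.947) = 3.59470.

3.59470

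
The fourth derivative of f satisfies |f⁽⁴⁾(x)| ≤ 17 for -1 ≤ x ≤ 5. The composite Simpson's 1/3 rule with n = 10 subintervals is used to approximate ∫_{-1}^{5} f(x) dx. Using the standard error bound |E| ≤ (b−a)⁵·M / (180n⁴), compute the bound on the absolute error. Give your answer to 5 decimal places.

0.07344

|E| ≤ (6)⁵·17 / (180·10⁴) = 132192/1800000 = 0.07344.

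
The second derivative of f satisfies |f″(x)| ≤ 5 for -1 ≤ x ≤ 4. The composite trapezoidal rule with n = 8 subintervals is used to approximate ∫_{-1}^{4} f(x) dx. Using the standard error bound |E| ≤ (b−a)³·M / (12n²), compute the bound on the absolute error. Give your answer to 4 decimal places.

0.8138

|E| ≤ (5)³·5 / (12·8²) = 625/768 = 0.8138.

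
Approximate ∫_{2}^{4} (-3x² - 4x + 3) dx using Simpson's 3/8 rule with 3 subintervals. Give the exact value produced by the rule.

-74

h = (4 − 2)/3 = 0.666667.
Nodes x₀,…,x₃ = 2, 2.666667, 3.333333, 4.
f(x) = -3x² - 4x + 3: f₀=-17, f₁=-29, f₂=-43.666667, f₃=-61.
(3h/8)·[f₀ + 3f₁ + 3f₂ + f₃] = 0.25·(-296) = -74.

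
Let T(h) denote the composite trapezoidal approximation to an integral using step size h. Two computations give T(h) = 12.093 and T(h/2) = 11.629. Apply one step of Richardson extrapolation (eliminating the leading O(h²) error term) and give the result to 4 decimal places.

11.4743

R = (4·T(h/2) − T(h)) / 3 = (4·11.629 − 12.093)/3 = (34.423)/3 = 11.4743.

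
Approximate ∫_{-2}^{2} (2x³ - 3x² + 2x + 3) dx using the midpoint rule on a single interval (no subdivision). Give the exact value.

12

M = (b−a)·f(0) = 4·(3) = 12.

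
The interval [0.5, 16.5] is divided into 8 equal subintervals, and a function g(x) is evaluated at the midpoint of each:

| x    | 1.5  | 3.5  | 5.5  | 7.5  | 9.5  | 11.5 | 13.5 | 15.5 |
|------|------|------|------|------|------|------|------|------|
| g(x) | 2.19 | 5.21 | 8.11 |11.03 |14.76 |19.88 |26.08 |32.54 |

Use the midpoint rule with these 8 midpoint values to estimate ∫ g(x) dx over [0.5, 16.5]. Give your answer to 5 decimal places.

239.60000

h = 2, n = 8.
h·[y(m₁) + y(m₂) + y(m₃) + y(m₄) + y(m₅) + y(m₆) + y(m₇) + y(m₈)] = 2·(119.80) = 239.60000.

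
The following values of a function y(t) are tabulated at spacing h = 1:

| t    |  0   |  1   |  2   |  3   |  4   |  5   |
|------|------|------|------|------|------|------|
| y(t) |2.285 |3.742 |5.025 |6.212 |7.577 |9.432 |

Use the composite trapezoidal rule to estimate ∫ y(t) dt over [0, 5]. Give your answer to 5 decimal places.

28.41450

h = 1, n = 5.
(h/2)·[y₀ + 2y₁ + 2y₂ + 2y₃ + 2y₄ + y₅] = 0.5·(56.829) = 28.41450.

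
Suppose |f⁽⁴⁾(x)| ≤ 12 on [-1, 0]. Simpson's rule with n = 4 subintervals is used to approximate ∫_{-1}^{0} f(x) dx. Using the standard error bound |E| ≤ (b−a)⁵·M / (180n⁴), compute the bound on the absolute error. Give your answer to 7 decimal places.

|E| ≤ (1)⁵·12 / (180·4⁴) = 12/46080 = 0.0002604.

0.0002604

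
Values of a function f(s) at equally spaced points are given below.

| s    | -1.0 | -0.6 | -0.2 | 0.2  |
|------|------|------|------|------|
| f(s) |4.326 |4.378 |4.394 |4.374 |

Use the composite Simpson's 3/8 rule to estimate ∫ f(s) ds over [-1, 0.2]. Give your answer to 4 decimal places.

5.2524

h = 0.4, n = 3.
(3h/8)·[y₀ + 3y₁ + 3y₂ + y₃] = 0.15·(35.016) = 5.2524.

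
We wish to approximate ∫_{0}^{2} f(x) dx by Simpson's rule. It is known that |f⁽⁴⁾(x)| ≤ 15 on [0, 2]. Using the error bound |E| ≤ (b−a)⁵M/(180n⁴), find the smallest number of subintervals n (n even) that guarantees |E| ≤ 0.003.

Need 480/(180n⁴) ≤ 0.003.
n⁴ ≥ 480/(180·0.003) = 888.889 ⇒ n ≥ 5.4602, so the smallest even n is 6. (n must be even for Simpson's rule.)

6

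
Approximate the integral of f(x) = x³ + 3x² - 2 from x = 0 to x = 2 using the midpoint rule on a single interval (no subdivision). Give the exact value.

M = (b−a)·f(1) = 2·(2) = 4.

4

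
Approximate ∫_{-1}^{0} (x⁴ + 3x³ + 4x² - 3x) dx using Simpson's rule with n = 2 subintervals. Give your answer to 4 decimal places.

h = (0 − (-1))/2 = 0.5.
Nodes x₀,…,x₂ = -1, -0.5, 0.
f(x) = x⁴ + 3x³ + 4x² - 3x: f₀=5, f₁=2.1875, f₂=0.
(h/3)·[f₀ + 4f₁ + f₂] = 0.166667·(13.75) = 2.2917.

2.2917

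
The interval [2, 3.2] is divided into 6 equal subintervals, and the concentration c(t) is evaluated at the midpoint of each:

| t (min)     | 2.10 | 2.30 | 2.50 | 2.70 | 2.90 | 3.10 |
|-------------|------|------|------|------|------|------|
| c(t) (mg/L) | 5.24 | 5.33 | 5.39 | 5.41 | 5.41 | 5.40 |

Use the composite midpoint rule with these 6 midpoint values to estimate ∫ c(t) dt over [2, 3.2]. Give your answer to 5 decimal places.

6.43600

h = 0.2, n = 6.
h·[y(m₁) + y(m₂) + y(m₃) + y(m₄) + y(m₅) + y(m₆)] = 0.2·(32.18) = 6.43600.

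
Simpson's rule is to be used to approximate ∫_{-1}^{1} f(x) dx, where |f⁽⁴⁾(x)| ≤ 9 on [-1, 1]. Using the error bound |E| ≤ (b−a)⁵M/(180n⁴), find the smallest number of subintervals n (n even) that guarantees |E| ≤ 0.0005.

Need 288/(180n⁴) ≤ 0.0005.
n⁴ ≥ 288/(180·0.0005) = 3200 ⇒ n ≥ 7.5212, so the smallest even n is 8. (n must be even for Simpson's rule.)

8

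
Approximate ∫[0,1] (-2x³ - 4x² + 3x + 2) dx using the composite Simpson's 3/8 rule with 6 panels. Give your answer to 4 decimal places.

1.6667

h = (1 − 0)/6 = 0.166667.
Nodes x₀,…,x₆ = 0, 0.166667, 0.333333, 0.5, 0.666667, 0.833333, 1.
f(x) = -2x³ - 4x² + 3x + 2: f₀=2, f₁=2.379630, f₂=2.481481, f₃=2.25, f₄=1.629630, f₅=0.564815, f₆=-1.
(3h/8)·[f₀ + 3f₁ + 3f₂ + 2f₃ + 3f₄ + 3f₅ + f₆] = 0.0625·(26.666667) = 1.6667.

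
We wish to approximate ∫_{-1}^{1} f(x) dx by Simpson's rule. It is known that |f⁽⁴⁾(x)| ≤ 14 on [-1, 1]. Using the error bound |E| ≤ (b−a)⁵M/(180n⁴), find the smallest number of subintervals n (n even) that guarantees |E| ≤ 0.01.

Need 448/(180n⁴) ≤ 0.01.
n⁴ ≥ 448/(180·0.01) = 248.889 ⇒ n ≥ 3.9719, so the smallest even n is 4. (n must be even for Simpson's rule.)

4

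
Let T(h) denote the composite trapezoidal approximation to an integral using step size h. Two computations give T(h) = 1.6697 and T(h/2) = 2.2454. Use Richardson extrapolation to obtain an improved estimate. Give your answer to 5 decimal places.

2.43730

R = (4·T(h/2) − T(h)) / 3 = (4·2.2454 − 1.6697)/3 = (7.3119)/3 = 2.43730.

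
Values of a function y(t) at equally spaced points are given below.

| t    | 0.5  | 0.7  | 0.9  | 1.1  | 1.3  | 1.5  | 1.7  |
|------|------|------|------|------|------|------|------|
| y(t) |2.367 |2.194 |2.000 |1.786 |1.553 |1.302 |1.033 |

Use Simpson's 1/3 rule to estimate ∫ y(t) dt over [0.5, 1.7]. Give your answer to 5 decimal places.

2.10893

h = 0.2, n = 6.
(h/3)·[y₀ + 4y₁ + 2y₂ + 4y₃ + 2y₄ + 4y₅ + y₆] = 0.066667·(31.634) = 2.10893.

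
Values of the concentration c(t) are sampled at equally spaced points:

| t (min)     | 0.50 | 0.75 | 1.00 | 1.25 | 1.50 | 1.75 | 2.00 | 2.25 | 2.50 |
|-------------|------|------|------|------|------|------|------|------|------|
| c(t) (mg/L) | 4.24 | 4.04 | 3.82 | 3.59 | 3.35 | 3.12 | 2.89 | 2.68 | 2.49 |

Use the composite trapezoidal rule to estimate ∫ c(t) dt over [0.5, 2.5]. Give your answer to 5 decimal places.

6.71375

h = 0.25, n = 8.
(h/2)·[y₀ + 2y₁ + 2y₂ + 2y₃ + 2y₄ + 2y₅ + 2y₆ + 2y₇ + y₈] = 0.125·(53.71) = 6.71375.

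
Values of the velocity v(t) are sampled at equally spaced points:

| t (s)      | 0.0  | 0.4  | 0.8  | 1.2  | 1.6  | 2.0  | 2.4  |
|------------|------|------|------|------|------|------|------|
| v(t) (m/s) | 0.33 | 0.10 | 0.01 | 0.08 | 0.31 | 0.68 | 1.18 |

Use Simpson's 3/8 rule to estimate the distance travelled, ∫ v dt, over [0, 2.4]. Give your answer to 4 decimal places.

0.7455

h = 0.4, n = 6.
(3h/8)·[y₀ + 3y₁ + 3y₂ + 2y₃ + 3y₄ + 3y₅ + y₆] = 0.15·(4.97) = 0.7455.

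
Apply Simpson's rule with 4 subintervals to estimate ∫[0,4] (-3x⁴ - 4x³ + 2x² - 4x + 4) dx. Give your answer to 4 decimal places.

-845.3333

h = (4 − 0)/4 = 1.
Nodes x₀,…,x₄ = 0, 1, 2, 3, 4.
f(x) = -3x⁴ - 4x³ + 2x² - 4x + 4: f₀=4, f₁=-5, f₂=-76, f₃=-341, f₄=-1004.
(h/3)·[f₀ + 4f₁ + 2f₂ + 4f₃ + f₄] = 0.333333·(-2536) = -845.3333.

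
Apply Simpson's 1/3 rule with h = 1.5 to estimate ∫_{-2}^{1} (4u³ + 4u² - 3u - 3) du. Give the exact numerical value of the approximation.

h = (1 − (-2))/2 = 1.5.
Nodes u₀,…,u₂ = -2, -0.5, 1.
f(u) = 4u³ + 4u² - 3u - 3: f₀=-13, f₁=-1, f₂=2.
(h/3)·[f₀ + 4f₁ + f₂] = 0.5·(-15) = -7.5.

-7.5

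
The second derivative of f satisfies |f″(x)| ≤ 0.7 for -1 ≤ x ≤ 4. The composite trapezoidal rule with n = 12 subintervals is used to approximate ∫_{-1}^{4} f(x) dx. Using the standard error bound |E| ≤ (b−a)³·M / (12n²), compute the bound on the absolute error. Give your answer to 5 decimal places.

0.05064

|E| ≤ (5)³·0.7 / (12·12²) = 87.5/1728 = 0.05064.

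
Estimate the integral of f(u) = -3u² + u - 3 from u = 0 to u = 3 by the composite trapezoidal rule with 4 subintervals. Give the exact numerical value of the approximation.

-32.34375

h = (3 − 0)/4 = 0.75.
Nodes u₀,…,u₄ = 0, 0.75, 1.5, 2.25, 3.
f(u) = -3u² + u - 3: f₀=-3, f₁=-3.9375, f₂=-8.25, f₃=-15.9375, f₄=-27.
(h/2)·[f₀ + 2f₁ + 2f₂ + 2f₃ + f₄] = 0.375·(-86.25) = -32.34375.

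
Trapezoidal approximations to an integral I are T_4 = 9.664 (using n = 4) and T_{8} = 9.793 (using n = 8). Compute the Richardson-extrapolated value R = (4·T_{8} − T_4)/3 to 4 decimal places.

9.8360

R = (4·T_{8} − T_4) / 3 = (4·9.793 − 9.664)/3 = (29.508)/3 = 9.8360.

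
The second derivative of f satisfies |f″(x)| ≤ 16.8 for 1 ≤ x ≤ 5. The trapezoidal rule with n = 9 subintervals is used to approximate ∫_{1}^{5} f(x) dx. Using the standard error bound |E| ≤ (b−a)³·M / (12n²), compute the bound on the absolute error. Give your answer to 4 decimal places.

1.1062

|E| ≤ (4)³·16.8 / (12·9²) = 1075.2/972 = 1.1062.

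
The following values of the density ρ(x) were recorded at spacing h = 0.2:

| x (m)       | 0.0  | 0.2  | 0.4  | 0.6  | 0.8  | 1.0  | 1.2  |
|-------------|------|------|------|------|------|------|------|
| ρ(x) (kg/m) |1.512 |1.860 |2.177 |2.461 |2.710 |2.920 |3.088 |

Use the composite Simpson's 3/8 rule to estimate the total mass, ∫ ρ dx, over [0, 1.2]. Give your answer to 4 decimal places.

2.8892

h = 0.2, n = 6.
(3h/8)·[y₀ + 3y₁ + 3y₂ + 2y₃ + 3y₄ + 3y₅ + y₆] = 0.075·(38.523) = 2.8892.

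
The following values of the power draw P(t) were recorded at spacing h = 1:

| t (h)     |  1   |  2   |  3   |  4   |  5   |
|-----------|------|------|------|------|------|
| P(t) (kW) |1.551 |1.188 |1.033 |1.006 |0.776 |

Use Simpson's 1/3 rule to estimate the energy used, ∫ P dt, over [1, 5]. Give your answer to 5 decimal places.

4.38967

h = 1, n = 4.
(h/3)·[y₀ + 4y₁ + 2y₂ + 4y₃ + y₄] = 0.333333·(13.169) = 4.38967.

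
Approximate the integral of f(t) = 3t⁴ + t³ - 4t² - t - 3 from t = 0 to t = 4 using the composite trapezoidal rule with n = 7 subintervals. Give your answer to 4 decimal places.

594.3574

h = (4 − 0)/7 = 0.571429.
Nodes t₀,…,t₇ = 0, 0.571429, 1.142857, 1.714286, 2.285714, 2.857143, 3.428571, 4.
f(t) = 3t⁴ + t³ - 4t² - t - 3: f₀=-3, f₁=-4.371095, f₂=-2.756768, f₃=14.477718, f₄=67.643898, f₅=184.730112, f₆=401.401499, f₇=761.
(h/2)·[f₀ + 2f₁ + 2f₂ + 2f₃ + 2f₄ + 2f₅ + 2f₆ + f₇] = 0.285714·(2080.250729) = 594.3574.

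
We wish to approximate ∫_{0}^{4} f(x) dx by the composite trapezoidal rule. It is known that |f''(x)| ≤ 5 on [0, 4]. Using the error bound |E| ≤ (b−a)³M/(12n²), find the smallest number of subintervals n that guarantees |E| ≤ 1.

Need 320/(12n²) ≤ 1.
n² ≥ 320/(12·1) = 26.6667 ⇒ n ≥ 5.1640, so the smallest n is 6.

6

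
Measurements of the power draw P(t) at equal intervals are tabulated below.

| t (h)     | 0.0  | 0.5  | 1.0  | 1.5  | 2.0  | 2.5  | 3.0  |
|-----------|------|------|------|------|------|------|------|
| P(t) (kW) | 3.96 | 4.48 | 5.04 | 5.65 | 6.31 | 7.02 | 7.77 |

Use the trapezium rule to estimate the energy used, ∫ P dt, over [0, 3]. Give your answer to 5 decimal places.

h = 0.5, n = 6.
(h/2)·[y₀ + 2y₁ + 2y₂ + 2y₃ + 2y₄ + 2y₅ + y₆] = 0.25·(68.73) = 17.18250.

17.18250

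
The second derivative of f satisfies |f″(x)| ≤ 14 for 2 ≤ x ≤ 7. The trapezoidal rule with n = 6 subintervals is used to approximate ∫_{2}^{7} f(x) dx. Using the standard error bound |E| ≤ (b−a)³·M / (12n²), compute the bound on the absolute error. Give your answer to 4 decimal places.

4.0509

|E| ≤ (5)³·14 / (12·6²) = 1750/432 = 4.0509.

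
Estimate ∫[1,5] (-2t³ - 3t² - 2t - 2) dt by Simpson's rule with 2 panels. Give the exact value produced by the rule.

h = (5 − 1)/2 = 2.
Nodes t₀,…,t₂ = 1, 3, 5.
f(t) = -2t³ - 3t² - 2t - 2: f₀=-9, f₁=-89, f₂=-337.
(h/3)·[f₀ + 4f₁ + f₂] = 0.666667·(-702) = -468.

-468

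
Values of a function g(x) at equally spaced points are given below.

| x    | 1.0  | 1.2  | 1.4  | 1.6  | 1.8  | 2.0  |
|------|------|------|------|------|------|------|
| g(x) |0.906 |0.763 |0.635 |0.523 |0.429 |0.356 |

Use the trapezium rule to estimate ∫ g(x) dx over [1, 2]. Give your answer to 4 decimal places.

h = 0.2, n = 5.
(h/2)·[y₀ + 2y₁ + 2y₂ + 2y₃ + 2y₄ + y₅] = 0.1·(5.962) = 0.5962.

0.5962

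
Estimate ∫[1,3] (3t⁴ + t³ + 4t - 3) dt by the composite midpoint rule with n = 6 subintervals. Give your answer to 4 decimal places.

h = (3 − 1)/6 = 0.333333.
Midpoints m₁,…,m₆ = 1.166667, 1.5, 1.833333, 2.166667, 2.5, 2.833333.
f(m₁)=8.8125, f(m₂)=21.5625, f(m₃)=44.386574, f(m₄)=81.951389, f(m₅)=139.8125, f(m₆)=224.414352.
h·[f(m₁) + f(m₂) + f(m₃) + f(m₄) + f(m₅) + f(m₆)] = 0.333333·(520.939815) = 173.6466.

173.6466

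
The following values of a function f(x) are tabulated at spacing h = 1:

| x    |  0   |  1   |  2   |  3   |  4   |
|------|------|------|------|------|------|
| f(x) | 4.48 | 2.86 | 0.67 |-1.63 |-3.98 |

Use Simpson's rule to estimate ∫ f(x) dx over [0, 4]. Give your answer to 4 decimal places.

h = 1, n = 4.
(h/3)·[y₀ + 4y₁ + 2y₂ + 4y₃ + y₄] = 0.333333·(6.76) = 2.2533.

2.2533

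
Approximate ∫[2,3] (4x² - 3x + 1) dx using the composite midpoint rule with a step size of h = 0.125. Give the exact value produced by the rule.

h = (3 − 2)/8 = 0.125.
Midpoints m₁,…,m₈ = 2.0625, 2.1875, 2.3125, 2.4375, 2.5625, 2.6875, 2.8125, 2.9375.
f(m₁)=11.828125, f(m₂)=13.578125, f(m₃)=15.453125, f(m₄)=17.453125, f(m₅)=19.578125, f(m₆)=21.828125, f(m₇)=24.203125, f(m₈)=26.703125.
h·[f(m₁) + f(m₂) + f(m₃) + f(m₄) + f(m₅) + f(m₆) + f(m₇) + f(m₈)] = 0.125·(150.625) = 18.828125.

18.828125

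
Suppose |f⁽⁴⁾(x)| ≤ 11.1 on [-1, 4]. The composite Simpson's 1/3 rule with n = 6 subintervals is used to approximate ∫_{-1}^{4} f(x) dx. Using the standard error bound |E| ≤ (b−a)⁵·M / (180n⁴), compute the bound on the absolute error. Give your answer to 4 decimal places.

0.1487

|E| ≤ (5)⁵·11.1 / (180·6⁴) = 34687.5/233280 = 0.1487.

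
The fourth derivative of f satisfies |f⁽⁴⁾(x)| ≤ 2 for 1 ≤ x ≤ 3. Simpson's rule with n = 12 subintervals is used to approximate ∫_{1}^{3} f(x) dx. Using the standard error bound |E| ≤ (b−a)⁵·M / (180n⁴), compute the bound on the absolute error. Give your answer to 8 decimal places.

0.00001715

|E| ≤ (2)⁵·2 / (180·12⁴) = 64/3732480 = 0.00001715.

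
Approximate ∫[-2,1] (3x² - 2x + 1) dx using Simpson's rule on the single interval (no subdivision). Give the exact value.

S = (b−a)/6 · [f(-2) + 4f(-0.5) + f(1)] = 0.5·[17 + 4·2.75 + 2] = 15.

15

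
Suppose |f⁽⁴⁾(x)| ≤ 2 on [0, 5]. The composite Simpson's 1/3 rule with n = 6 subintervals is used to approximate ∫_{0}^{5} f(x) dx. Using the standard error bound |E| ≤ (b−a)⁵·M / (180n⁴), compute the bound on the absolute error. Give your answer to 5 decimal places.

0.02679

|E| ≤ (5)⁵·2 / (180·6⁴) = 6250/233280 = 0.02679.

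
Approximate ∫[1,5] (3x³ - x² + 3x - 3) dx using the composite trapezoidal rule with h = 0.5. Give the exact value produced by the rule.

455

h = (5 − 1)/8 = 0.5.
Nodes x₀,…,x₈ = 1, 1.5, 2, 2.5, 3, 3.5, 4, 4.5, 5.
f(x) = 3x³ - x² + 3x - 3: f₀=2, f₁=9.375, f₂=23, f₃=45.125, f₄=78, f₅=123.875, f₆=185, f₇=263.625, f₈=362.
(h/2)·[f₀ + 2f₁ + 2f₂ + 2f₃ + 2f₄ + 2f₅ + 2f₆ + 2f₇ + f₈] = 0.25·(1820) = 455.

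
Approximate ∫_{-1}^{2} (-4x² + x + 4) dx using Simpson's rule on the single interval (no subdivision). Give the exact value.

1.5

S = (b−a)/6 · [f(-1) + 4f(0.5) + f(2)] = 0.5·[(-1) + 4·3.5 + (-10)] = 1.5.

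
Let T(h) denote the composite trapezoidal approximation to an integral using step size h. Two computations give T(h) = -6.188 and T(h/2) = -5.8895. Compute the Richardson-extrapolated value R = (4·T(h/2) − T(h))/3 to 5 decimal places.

-5.79000

R = (4·T(h/2) − T(h)) / 3 = (4·(-5.8895) − (-6.188))/3 = (-17.3700)/3 = -5.79000.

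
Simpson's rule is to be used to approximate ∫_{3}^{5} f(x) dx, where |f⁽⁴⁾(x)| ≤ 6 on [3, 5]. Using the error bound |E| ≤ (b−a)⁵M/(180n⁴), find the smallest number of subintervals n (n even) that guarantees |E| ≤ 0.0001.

Need 192/(180n⁴) ≤ 0.0001.
n⁴ ≥ 192/(180·0.0001) = 10666.7 ⇒ n ≥ 10.1627, so the smallest even n is 12. (n must be even for Simpson's rule.)

12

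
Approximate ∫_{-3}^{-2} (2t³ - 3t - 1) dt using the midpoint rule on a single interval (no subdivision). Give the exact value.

-24.75

M = (b−a)·f(-2.5) = 1·(-24.75) = -24.75.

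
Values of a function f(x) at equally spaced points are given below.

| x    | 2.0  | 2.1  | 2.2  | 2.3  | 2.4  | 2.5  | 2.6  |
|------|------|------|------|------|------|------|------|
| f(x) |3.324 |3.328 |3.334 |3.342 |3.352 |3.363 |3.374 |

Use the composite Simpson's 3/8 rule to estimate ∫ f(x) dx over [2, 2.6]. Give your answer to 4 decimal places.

2.0067

h = 0.1, n = 6.
(3h/8)·[y₀ + 3y₁ + 3y₂ + 2y₃ + 3y₄ + 3y₅ + y₆] = 0.0375·(53.513) = 2.0067.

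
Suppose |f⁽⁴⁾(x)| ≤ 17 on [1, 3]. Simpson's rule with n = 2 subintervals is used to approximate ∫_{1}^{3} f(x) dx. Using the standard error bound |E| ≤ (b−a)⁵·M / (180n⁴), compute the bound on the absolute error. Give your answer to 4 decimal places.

0.1889

|E| ≤ (2)⁵·17 / (180·2⁴) = 544/2880 = 0.1889.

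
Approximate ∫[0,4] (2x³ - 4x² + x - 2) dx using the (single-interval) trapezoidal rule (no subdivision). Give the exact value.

T = (b−a)/2 · [f(0) + f(4)] = 2·[(-2) + 66] = 128.

128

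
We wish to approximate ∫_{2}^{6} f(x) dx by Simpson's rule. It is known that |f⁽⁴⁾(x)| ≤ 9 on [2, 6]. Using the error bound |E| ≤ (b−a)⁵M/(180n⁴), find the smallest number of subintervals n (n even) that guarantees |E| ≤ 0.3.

Need 9216/(180n⁴) ≤ 0.3.
n⁴ ≥ 9216/(180·0.3) = 170.667 ⇒ n ≥ 3.6144, so the smallest even n is 4. (n must be even for Simpson's rule.)

4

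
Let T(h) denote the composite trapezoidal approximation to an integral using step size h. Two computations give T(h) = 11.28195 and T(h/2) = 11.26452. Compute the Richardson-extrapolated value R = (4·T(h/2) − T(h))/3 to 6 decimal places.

11.258710

R = (4·T(h/2) − T(h)) / 3 = (4·11.26452 − 11.28195)/3 = (33.77613)/3 = 11.258710.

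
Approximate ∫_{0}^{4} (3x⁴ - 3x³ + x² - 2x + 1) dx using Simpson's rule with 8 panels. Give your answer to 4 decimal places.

431.8333

h = (4 − 0)/8 = 0.5.
Nodes x₀,…,x₈ = 0, 0.5, 1, 1.5, 2, 2.5, 3, 3.5, 4.
f(x) = 3x⁴ - 3x³ + x² - 2x + 1: f₀=1, f₁=0.0625, f₂=0, f₃=5.3125, f₄=25, f₅=72.5625, f₆=166, f₇=327.8125, f₈=585.
(h/3)·[f₀ + 4f₁ + 2f₂ + 4f₃ + 2f₄ + 4f₅ + 2f₆ + 4f₇ + f₈] = 0.166667·(2591) = 431.8333.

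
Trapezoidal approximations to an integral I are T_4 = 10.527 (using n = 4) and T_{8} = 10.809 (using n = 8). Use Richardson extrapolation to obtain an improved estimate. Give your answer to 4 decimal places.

R = (4·T_{8} − T_4) / 3 = (4·10.809 − 10.527)/3 = (32.709)/3 = 10.9030.

10.9030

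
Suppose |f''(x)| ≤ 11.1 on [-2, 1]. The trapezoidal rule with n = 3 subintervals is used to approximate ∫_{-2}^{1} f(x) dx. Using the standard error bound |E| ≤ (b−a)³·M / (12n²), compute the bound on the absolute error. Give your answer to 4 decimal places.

2.7750

|E| ≤ (3)³·11.1 / (12·3²) = 299.7/108 = 2.7750.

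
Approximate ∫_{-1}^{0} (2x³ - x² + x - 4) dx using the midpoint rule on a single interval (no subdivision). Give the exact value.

-5

M = (b−a)·f(-0.5) = 1·(-5) = -5.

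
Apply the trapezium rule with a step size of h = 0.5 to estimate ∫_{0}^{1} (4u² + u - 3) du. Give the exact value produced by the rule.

-1

h = (1 − 0)/2 = 0.5.
Nodes u₀,…,u₂ = 0, 0.5, 1.
f(u) = 4u² + u - 3: f₀=-3, f₁=-1.5, f₂=2.
(h/2)·[f₀ + 2f₁ + f₂] = 0.25·(-4) = -1.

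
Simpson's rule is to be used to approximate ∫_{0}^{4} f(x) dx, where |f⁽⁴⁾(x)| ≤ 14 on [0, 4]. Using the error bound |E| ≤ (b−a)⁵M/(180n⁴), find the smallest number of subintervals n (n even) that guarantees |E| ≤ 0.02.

Need 14336/(180n⁴) ≤ 0.02.
n⁴ ≥ 14336/(180·0.02) = 3982.22 ⇒ n ≥ 7.9439, so the smallest even n is 8. (n must be even for Simpson's rule.)

8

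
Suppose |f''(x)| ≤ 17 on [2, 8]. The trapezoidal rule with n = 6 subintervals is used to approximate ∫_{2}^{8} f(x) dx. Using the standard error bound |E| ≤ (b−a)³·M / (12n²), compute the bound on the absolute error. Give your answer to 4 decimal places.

|E| ≤ (6)³·17 / (12·6²) = 3672/432 = 8.5000.

8.5000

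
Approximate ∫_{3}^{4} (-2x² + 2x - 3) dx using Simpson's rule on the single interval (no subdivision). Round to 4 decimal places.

-20.6667

S = (b−a)/6 · [f(3) + 4f(3.5) + f(4)] = 0.166667·[(-15) + 4·(-20.5) + (-27)] = -20.6667.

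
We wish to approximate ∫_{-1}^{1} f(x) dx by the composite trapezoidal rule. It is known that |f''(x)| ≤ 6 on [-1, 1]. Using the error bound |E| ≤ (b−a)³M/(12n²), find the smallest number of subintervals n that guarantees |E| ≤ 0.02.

15

Need 48/(12n²) ≤ 0.02.
n² ≥ 48/(12·0.02) = 200 ⇒ n ≥ 14.1421, so the smallest n is 15.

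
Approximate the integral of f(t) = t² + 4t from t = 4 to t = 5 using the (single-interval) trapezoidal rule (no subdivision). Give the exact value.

T = (b−a)/2 · [f(4) + f(5)] = 0.5·[32 + 45] = 38.5.

38.5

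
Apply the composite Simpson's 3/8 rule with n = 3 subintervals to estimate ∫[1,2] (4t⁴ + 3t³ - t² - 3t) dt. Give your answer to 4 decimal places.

29.2315

h = (2 − 1)/3 = 0.333333.
Nodes t₀,…,t₃ = 1, 1.333333, 1.666667, 2.
f(t) = 4t⁴ + 3t³ - t² - 3t: f₀=3, f₁=13.975309, f₂=36.975309, f₃=78.
(3h/8)·[f₀ + 3f₁ + 3f₂ + f₃] = 0.125·(233.851852) = 29.2315.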